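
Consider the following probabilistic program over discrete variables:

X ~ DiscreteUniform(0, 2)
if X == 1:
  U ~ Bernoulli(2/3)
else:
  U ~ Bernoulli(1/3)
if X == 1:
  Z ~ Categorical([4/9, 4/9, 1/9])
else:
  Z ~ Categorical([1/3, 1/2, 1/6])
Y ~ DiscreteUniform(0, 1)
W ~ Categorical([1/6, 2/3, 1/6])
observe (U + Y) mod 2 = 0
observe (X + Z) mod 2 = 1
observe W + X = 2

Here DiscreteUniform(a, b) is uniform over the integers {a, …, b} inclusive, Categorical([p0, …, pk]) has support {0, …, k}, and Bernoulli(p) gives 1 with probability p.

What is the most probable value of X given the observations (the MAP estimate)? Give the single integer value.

Enumerate traces; 8 have nonzero weight after conditioning:
  (X=0, U=0, Z=1, Y=0, W=2) weight 1/108
  (X=0, U=1, Z=1, Y=1, W=2) weight 1/216
  (X=1, U=0, Z=0, Y=0, W=1) weight 4/243
  (X=1, U=0, Z=2, Y=0, W=1) weight 1/243
  (X=1, U=1, Z=0, Y=1, W=1) weight 8/243
  (X=1, U=1, Z=2, Y=1, W=1) weight 2/243
  (X=2, U=0, Z=1, Y=0, W=0) weight 1/108
  (X=2, U=1, Z=1, Y=1, W=0) weight 1/216
Group by X:
  weight(X=0) = 1/72
  weight(X=1) = 5/81
  weight(X=2) = 1/72
Total weight = 1/72 + 5/81 + 1/72 = 29/324
P(X=0 | obs) = 1/72 / 29/324 = 9/58
P(X=1 | obs) = 5/81 / 29/324 = 20/29
P(X=2 | obs) = 1/72 / 29/324 = 9/58
argmax = 1

argmax_v P(X = v | obs) = 1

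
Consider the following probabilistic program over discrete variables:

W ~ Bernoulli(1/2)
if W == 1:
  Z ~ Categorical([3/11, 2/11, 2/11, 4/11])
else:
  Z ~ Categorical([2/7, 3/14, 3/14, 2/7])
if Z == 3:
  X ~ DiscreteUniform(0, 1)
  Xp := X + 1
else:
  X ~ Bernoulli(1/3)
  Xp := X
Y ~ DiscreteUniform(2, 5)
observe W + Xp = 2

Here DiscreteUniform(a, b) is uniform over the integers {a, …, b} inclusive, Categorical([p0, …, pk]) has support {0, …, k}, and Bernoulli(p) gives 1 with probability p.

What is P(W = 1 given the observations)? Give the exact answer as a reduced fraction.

Enumerate traces; 20 have nonzero weight after conditioning:
  (W=0, Z=3, X=1, Y=2) weight 1/56
  (W=0, Z=3, X=1, Y=3) weight 1/56
  (W=0, Z=3, X=1, Y=4) weight 1/56
  (W=0, Z=3, X=1, Y=5) weight 1/56
  (W=1, Z=0, X=1, Y=2) weight 1/88
  (W=1, Z=0, X=1, Y=3) weight 1/88
  (W=1, Z=0, X=1, Y=4) weight 1/88
  (W=1, Z=0, X=1, Y=5) weight 1/88
  … 12 more
Group by W:
  weight(W=0) = 1/14
  weight(W=1) = 13/66
Total weight = 1/14 + 13/66 = 62/231
P(W=0 | obs) = 1/14 / 62/231 = 33/124
P(W=1 | obs) = 13/66 / 62/231 = 91/124

P(W = 1 | obs) = 91/124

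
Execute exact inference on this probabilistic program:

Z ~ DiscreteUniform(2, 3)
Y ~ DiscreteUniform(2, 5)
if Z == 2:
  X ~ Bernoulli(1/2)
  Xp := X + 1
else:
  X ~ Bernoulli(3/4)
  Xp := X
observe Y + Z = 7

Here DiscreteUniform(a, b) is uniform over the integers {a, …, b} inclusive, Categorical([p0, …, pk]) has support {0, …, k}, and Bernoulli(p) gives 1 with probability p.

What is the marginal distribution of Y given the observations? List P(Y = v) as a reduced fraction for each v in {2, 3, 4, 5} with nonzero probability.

Enumerate traces; 4 have nonzero weight after conditioning:
  (Z=2, Y=5, X=0) weight 1/16
  (Z=2, Y=5, X=1) weight 1/16
  (Z=3, Y=4, X=0) weight 1/32
  (Z=3, Y=4, X=1) weight 3/32
Group by Y:
  weight(Y=4) = 1/8
  weight(Y=5) = 1/8
Total weight = 1/8 + 1/8 = 1/4
P(Y=4 | obs) = 1/8 / 1/4 = 1/2
P(Y=5 | obs) = 1/8 / 1/4 = 1/2

P(Y=4) = 1/2, P(Y=5) = 1/2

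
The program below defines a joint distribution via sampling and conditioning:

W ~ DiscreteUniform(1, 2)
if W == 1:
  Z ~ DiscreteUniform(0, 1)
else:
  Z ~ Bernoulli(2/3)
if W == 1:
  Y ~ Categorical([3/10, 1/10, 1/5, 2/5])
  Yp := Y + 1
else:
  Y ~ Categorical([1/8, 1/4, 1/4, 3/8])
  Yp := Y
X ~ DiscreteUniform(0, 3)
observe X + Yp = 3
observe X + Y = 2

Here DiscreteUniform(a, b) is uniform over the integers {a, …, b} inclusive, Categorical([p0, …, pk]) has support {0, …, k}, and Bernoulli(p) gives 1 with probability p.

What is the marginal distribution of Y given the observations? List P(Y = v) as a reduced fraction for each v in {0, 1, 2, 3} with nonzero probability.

Enumerate traces; 6 have nonzero weight after conditioning:
  (W=1, Z=0, Y=0, X=2) weight 3/160
  (W=1, Z=0, Y=1, X=1) weight 1/160
  (W=1, Z=0, Y=2, X=0) weight 1/80
  (W=1, Z=1, Y=0, X=2) weight 3/160
  (W=1, Z=1, Y=1, X=1) weight 1/160
  (W=1, Z=1, Y=2, X=0) weight 1/80
Group by Y:
  weight(Y=0) = 3/80
  weight(Y=1) = 1/80
  weight(Y=2) = 1/40
Total weight = 3/80 + 1/80 + 1/40 = 3/40
P(Y=0 | obs) = 3/80 / 3/40 = 1/2
P(Y=1 | obs) = 1/80 / 3/40 = 1/6
P(Y=2 | obs) = 1/40 / 3/40 = 1/3

P(Y=0) = 1/2, P(Y=1) = 1/6, P(Y=2) = 1/3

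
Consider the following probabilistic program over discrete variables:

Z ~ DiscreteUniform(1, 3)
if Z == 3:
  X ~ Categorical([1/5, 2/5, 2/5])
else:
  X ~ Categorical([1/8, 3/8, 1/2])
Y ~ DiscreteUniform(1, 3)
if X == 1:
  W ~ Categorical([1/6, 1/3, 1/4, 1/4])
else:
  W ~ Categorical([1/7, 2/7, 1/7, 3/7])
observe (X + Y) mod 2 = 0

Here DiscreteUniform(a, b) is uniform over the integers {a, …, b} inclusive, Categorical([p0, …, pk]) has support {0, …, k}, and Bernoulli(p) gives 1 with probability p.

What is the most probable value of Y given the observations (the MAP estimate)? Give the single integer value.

Enumerate traces; 48 have nonzero weight after conditioning:
  (Z=1, X=0, Y=2, W=0) weight 1/504
  (Z=1, X=0, Y=2, W=1) weight 1/252
  (Z=1, X=0, Y=2, W=2) weight 1/504
  (Z=1, X=0, Y=2, W=3) weight 1/168
  (Z=1, X=1, Y=1, W=0) weight 1/144
  (Z=1, X=1, Y=1, W=1) weight 1/72
  (Z=1, X=1, Y=1, W=2) weight 1/96
  (Z=1, X=1, Y=1, W=3) weight 1/96
  (Z=1, X=1, Y=3, W=0) weight 1/144
  … 39 more
Group by Y:
  weight(Y=1) = 23/180
  weight(Y=2) = 37/180
  weight(Y=3) = 23/180
Total weight = 23/180 + 37/180 + 23/180 = 83/180
P(Y=1 | obs) = 23/180 / 83/180 = 23/83
P(Y=2 | obs) = 37/180 / 83/180 = 37/83
P(Y=3 | obs) = 23/180 / 83/180 = 23/83
argmax = 2

argmax_v P(Y = v | obs) = 2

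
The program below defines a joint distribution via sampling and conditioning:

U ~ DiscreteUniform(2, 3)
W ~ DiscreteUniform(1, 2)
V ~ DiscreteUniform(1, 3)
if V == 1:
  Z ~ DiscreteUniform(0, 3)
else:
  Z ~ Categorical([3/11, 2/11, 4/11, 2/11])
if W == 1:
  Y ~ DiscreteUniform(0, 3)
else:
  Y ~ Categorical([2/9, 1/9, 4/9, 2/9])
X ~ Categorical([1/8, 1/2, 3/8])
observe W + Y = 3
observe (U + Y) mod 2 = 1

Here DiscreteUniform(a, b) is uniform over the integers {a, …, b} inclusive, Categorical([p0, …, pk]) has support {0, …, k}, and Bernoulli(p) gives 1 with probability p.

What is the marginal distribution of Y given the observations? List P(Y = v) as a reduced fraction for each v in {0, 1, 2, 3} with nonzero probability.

Enumerate traces; 72 have nonzero weight after conditioning:
  (U=2, W=2, V=1, Z=0, Y=1, X=0) weight 1/3456
  (U=2, W=2, V=1, Z=0, Y=1, X=1) weight 1/864
  (U=2, W=2, V=1, Z=0, Y=1, X=2) weight 1/1152
  (U=2, W=2, V=1, Z=1, Y=1, X=0) weight 1/3456
  (U=2, W=2, V=1, Z=1, Y=1, X=1) weight 1/864
  (U=2, W=2, V=1, Z=1, Y=1, X=2) weight 1/1152
  (U=2, W=2, V=1, Z=2, Y=1, X=0) weight 1/3456
  (U=2, W=2, V=1, Z=2, Y=1, X=1) weight 1/864
  (U=3, W=1, V=1, Z=0, Y=2, X=0) weight 1/1536
  … 63 more
Group by Y:
  weight(Y=1) = 1/36
  weight(Y=2) = 1/16
Total weight = 1/36 + 1/16 = 13/144
P(Y=1 | obs) = 1/36 / 13/144 = 4/13
P(Y=2 | obs) = 1/16 / 13/144 = 9/13

P(Y=1) = 4/13, P(Y=2) = 9/13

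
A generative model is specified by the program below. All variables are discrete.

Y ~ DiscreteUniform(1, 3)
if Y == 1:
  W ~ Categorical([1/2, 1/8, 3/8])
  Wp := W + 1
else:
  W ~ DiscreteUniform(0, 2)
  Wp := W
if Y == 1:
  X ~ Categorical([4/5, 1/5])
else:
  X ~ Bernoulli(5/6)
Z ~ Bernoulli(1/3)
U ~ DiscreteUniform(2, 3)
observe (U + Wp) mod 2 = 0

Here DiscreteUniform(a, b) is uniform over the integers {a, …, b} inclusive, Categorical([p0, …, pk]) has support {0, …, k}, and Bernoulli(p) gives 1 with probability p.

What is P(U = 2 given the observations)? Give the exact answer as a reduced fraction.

Enumerate traces; 36 have nonzero weight after conditioning:
  (Y=1, W=0, X=0, Z=0, U=3) weight 2/45
  (Y=1, W=0, X=0, Z=1, U=3) weight 1/45
  (Y=1, W=0, X=1, Z=0, U=3) weight 1/90
  (Y=1, W=0, X=1, Z=1, U=3) weight 1/180
  (Y=1, W=1, X=0, Z=0, U=2) weight 1/90
  (Y=1, W=1, X=0, Z=1, U=2) weight 1/180
  (Y=1, W=1, X=1, Z=0, U=2) weight 1/360
  (Y=1, W=1, X=1, Z=1, U=2) weight 1/720
  … 28 more
Group by U:
  weight(U=2) = 35/144
  weight(U=3) = 37/144
Total weight = 35/144 + 37/144 = 1/2
P(U=2 | obs) = 35/144 / 1/2 = 35/72
P(U=3 | obs) = 37/144 / 1/2 = 37/72

P(U = 2 | obs) = 35/72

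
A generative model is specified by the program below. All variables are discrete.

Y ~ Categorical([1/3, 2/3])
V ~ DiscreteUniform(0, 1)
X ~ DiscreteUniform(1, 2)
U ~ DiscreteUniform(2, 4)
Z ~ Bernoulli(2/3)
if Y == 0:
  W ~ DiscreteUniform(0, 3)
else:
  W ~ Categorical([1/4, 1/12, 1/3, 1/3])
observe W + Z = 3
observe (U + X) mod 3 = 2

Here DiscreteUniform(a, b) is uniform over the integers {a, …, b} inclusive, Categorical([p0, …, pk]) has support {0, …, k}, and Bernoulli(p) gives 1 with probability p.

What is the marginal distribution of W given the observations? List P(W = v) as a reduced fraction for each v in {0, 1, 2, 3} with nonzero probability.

Enumerate traces; 16 have nonzero weight after conditioning:
  (Y=0, V=0, X=1, U=4, Z=0, W=3) weight 1/432
  (Y=0, V=0, X=1, U=4, Z=1, W=2) weight 1/216
  (Y=0, V=0, X=2, U=3, Z=0, W=3) weight 1/432
  (Y=0, V=0, X=2, U=3, Z=1, W=2) weight 1/216
  (Y=0, V=1, X=1, U=4, Z=0, W=3) weight 1/432
  (Y=0, V=1, X=1, U=4, Z=1, W=2) weight 1/216
  (Y=0, V=1, X=2, U=3, Z=0, W=3) weight 1/432
  (Y=0, V=1, X=2, U=3, Z=1, W=2) weight 1/216
  … 8 more
Group by W:
  weight(W=2) = 11/162
  weight(W=3) = 11/324
Total weight = 11/162 + 11/324 = 11/108
P(W=2 | obs) = 11/162 / 11/108 = 2/3
P(W=3 | obs) = 11/324 / 11/108 = 1/3

P(W=2) = 2/3, P(W=3) = 1/3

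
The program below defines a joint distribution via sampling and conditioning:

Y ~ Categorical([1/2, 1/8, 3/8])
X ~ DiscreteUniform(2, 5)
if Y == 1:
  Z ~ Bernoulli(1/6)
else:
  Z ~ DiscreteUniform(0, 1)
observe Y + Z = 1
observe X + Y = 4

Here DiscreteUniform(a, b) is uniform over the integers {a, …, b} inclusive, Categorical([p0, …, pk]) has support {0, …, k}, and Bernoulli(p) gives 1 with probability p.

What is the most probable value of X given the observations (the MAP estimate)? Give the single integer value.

argmax_v P(X = v | obs) = 4

Enumerate traces; 2 have nonzero weight after conditioning:
  (Y=0, X=4, Z=1) weight 1/16
  (Y=1, X=3, Z=0) weight 5/192
Group by X:
  weight(X=3) = 5/192
  weight(X=4) = 1/16
Total weight = 5/192 + 1/16 = 17/192
P(X=3 | obs) = 5/192 / 17/192 = 5/17
P(X=4 | obs) = 1/16 / 17/192 = 12/17
argmax = 4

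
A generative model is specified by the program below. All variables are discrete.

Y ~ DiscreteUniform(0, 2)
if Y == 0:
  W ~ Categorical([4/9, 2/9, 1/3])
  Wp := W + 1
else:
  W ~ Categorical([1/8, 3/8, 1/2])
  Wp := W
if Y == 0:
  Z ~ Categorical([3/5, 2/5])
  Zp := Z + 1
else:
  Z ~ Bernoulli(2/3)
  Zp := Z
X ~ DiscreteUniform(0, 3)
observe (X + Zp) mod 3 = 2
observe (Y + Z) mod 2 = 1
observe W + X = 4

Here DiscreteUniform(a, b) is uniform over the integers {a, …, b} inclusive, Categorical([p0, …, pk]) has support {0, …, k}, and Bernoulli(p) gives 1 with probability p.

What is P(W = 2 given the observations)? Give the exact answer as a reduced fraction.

P(W = 2 | obs) = 15/23

Enumerate traces; 2 have nonzero weight after conditioning:
  (Y=0, W=1, Z=1, X=3) weight 1/135
  (Y=1, W=2, Z=0, X=2) weight 1/72
Group by W:
  weight(W=1) = 1/135
  weight(W=2) = 1/72
Total weight = 1/135 + 1/72 = 23/1080
P(W=1 | obs) = 1/135 / 23/1080 = 8/23
P(W=2 | obs) = 1/72 / 23/1080 = 15/23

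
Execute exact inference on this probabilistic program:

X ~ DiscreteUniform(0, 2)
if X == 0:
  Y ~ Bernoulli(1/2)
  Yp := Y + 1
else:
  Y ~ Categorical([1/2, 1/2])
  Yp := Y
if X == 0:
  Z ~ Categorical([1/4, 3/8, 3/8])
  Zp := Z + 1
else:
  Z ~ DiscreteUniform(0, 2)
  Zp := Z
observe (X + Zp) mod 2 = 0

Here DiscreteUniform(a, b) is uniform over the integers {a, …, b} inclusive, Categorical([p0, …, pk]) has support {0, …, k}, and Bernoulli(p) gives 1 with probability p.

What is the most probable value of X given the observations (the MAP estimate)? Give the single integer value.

argmax_v P(X = v | obs) = 2

Enumerate traces; 8 have nonzero weight after conditioning:
  (X=0, Y=0, Z=1) weight 1/16
  (X=0, Y=1, Z=1) weight 1/16
  (X=1, Y=0, Z=1) weight 1/18
  (X=1, Y=1, Z=1) weight 1/18
  (X=2, Y=0, Z=0) weight 1/18
  (X=2, Y=0, Z=2) weight 1/18
  (X=2, Y=1, Z=0) weight 1/18
  (X=2, Y=1, Z=2) weight 1/18
Group by X:
  weight(X=0) = 1/8
  weight(X=1) = 1/9
  weight(X=2) = 2/9
Total weight = 1/8 + 1/9 + 2/9 = 11/24
P(X=0 | obs) = 1/8 / 11/24 = 3/11
P(X=1 | obs) = 1/9 / 11/24 = 8/33
P(X=2 | obs) = 2/9 / 11/24 = 16/33
argmax = 2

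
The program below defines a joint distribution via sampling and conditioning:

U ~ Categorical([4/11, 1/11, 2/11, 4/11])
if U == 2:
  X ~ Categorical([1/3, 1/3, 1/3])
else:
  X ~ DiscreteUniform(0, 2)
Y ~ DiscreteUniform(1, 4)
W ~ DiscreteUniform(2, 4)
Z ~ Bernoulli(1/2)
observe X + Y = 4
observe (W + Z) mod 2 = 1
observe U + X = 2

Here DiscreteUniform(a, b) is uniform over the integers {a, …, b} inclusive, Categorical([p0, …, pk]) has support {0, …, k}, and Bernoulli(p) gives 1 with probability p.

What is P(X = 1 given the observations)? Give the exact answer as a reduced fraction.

P(X = 1 | obs) = 1/7

Enumerate traces; 9 have nonzero weight after conditioning:
  (U=0, X=2, Y=2, W=2, Z=1) weight 1/198
  (U=0, X=2, Y=2, W=3, Z=0) weight 1/198
  (U=0, X=2, Y=2, W=4, Z=1) weight 1/198
  (U=1, X=1, Y=3, W=2, Z=1) weight 1/792
  (U=1, X=1, Y=3, W=3, Z=0) weight 1/792
  (U=1, X=1, Y=3, W=4, Z=1) weight 1/792
  (U=2, X=0, Y=4, W=2, Z=1) weight 1/396
  (U=2, X=0, Y=4, W=3, Z=0) weight 1/396
  … 1 more
Group by X:
  weight(X=0) = 1/132
  weight(X=1) = 1/264
  weight(X=2) = 1/66
Total weight = 1/132 + 1/264 + 1/66 = 7/264
P(X=0 | obs) = 1/132 / 7/264 = 2/7
P(X=1 | obs) = 1/264 / 7/264 = 1/7
P(X=2 | obs) = 1/66 / 7/264 = 4/7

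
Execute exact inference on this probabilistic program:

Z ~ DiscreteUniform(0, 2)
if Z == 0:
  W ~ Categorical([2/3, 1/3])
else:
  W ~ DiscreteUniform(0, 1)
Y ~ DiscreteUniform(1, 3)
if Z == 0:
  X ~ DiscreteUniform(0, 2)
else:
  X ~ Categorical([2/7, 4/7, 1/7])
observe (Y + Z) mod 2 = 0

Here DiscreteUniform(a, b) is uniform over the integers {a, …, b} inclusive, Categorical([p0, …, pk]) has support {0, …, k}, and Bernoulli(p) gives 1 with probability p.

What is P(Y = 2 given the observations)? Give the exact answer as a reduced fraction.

P(Y = 2 | obs) = 1/2

Enumerate traces; 24 have nonzero weight after conditioning:
  (Z=0, W=0, Y=2, X=0) weight 2/81
  (Z=0, W=0, Y=2, X=1) weight 2/81
  (Z=0, W=0, Y=2, X=2) weight 2/81
  (Z=0, W=1, Y=2, X=0) weight 1/81
  (Z=0, W=1, Y=2, X=1) weight 1/81
  (Z=0, W=1, Y=2, X=2) weight 1/81
  (Z=1, W=0, Y=1, X=0) weight 1/63
  (Z=1, W=0, Y=1, X=1) weight 2/63
  (Z=1, W=0, Y=3, X=0) weight 1/63
  … 15 more
Group by Y:
  weight(Y=1) = 1/9
  weight(Y=2) = 2/9
  weight(Y=3) = 1/9
Total weight = 1/9 + 2/9 + 1/9 = 4/9
P(Y=1 | obs) = 1/9 / 4/9 = 1/4
P(Y=2 | obs) = 2/9 / 4/9 = 1/2
P(Y=3 | obs) = 1/9 / 4/9 = 1/4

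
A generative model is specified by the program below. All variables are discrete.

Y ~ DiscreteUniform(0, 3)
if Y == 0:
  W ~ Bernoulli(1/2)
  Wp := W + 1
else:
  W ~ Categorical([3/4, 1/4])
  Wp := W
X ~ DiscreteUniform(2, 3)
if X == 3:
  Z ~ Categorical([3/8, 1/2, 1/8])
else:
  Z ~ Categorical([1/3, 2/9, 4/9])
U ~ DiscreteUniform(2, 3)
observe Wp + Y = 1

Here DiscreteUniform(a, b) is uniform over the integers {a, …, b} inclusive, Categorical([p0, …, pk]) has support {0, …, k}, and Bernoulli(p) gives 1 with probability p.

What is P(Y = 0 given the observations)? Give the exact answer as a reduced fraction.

P(Y = 0 | obs) = 2/5

Enumerate traces; 24 have nonzero weight after conditioning:
  (Y=0, W=0, X=2, Z=0, U=2) weight 1/96
  (Y=0, W=0, X=2, Z=0, U=3) weight 1/96
  (Y=0, W=0, X=2, Z=1, U=2) weight 1/144
  (Y=0, W=0, X=2, Z=1, U=3) weight 1/144
  (Y=0, W=0, X=2, Z=2, U=2) weight 1/72
  (Y=0, W=0, X=2, Z=2, U=3) weight 1/72
  (Y=0, W=0, X=3, Z=0, U=2) weight 3/256
  (Y=0, W=0, X=3, Z=0, U=3) weight 3/256
  (Y=1, W=0, X=2, Z=0, U=2) weight 1/64
  … 15 more
Group by Y:
  weight(Y=0) = 1/8
  weight(Y=1) = 3/16
Total weight = 1/8 + 3/16 = 5/16
P(Y=0 | obs) = 1/8 / 5/16 = 2/5
P(Y=1 | obs) = 3/16 / 5/16 = 3/5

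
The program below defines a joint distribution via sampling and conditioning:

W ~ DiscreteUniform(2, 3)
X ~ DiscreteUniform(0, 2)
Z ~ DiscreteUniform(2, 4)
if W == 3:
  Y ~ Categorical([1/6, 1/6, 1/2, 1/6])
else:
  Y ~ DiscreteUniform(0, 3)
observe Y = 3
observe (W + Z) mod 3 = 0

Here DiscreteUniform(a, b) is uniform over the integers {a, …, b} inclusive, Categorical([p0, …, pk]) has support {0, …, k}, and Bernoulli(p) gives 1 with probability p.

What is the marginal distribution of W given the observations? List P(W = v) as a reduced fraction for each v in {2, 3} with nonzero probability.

Enumerate traces; 6 have nonzero weight after conditioning:
  (W=2, X=0, Z=4, Y=3) weight 1/72
  (W=2, X=1, Z=4, Y=3) weight 1/72
  (W=2, X=2, Z=4, Y=3) weight 1/72
  (W=3, X=0, Z=3, Y=3) weight 1/108
  (W=3, X=1, Z=3, Y=3) weight 1/108
  (W=3, X=2, Z=3, Y=3) weight 1/108
Group by W:
  weight(W=2) = 1/24
  weight(W=3) = 1/36
Total weight = 1/24 + 1/36 = 5/72
P(W=2 | obs) = 1/24 / 5/72 = 3/5
P(W=3 | obs) = 1/36 / 5/72 = 2/5

P(W=2) = 3/5, P(W=3) = 2/5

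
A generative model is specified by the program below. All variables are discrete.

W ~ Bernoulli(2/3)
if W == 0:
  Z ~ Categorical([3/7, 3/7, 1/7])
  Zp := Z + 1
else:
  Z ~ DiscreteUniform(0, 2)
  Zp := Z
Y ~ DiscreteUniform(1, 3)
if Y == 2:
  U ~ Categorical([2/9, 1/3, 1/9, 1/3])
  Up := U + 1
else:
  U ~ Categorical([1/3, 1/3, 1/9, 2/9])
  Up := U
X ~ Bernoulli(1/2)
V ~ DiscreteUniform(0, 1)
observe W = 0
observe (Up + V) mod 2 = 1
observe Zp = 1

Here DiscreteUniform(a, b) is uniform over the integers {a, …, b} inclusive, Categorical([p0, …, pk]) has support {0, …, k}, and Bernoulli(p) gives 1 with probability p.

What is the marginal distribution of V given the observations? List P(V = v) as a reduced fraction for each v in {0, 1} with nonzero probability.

Enumerate traces; 24 have nonzero weight after conditioning:
  (W=0, Z=0, Y=1, U=0, X=0, V=1) weight 1/252
  (W=0, Z=0, Y=1, U=0, X=1, V=1) weight 1/252
  (W=0, Z=0, Y=1, U=1, X=0, V=0) weight 1/252
  (W=0, Z=0, Y=1, U=1, X=1, V=0) weight 1/252
  (W=0, Z=0, Y=1, U=2, X=0, V=1) weight 1/756
  (W=0, Z=0, Y=1, U=2, X=1, V=1) weight 1/756
  (W=0, Z=0, Y=1, U=3, X=0, V=0) weight 1/378
  (W=0, Z=0, Y=1, U=3, X=1, V=0) weight 1/378
  … 16 more
Group by V:
  weight(V=0) = 13/378
  weight(V=1) = 1/27
Total weight = 13/378 + 1/27 = 1/14
P(V=0 | obs) = 13/378 / 1/14 = 13/27
P(V=1 | obs) = 1/27 / 1/14 = 14/27

P(V=0) = 13/27, P(V=1) = 14/27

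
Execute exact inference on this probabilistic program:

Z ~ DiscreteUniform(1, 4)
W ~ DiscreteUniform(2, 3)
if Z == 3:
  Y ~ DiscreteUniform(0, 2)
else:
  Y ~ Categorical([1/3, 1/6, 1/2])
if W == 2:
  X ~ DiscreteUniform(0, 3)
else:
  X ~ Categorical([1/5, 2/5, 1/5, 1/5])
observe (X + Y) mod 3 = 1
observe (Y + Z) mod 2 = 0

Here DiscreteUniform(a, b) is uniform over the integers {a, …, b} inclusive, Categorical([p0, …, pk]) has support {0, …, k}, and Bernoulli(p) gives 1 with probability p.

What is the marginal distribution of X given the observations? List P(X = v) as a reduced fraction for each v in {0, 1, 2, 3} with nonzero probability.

P(X=0) = 27/160, P(X=1) = 13/40, P(X=2) = 27/80, P(X=3) = 27/160

Enumerate traces; 16 have nonzero weight after conditioning:
  (Z=1, W=2, Y=1, X=0) weight 1/192
  (Z=1, W=2, Y=1, X=3) weight 1/192
  (Z=1, W=3, Y=1, X=0) weight 1/240
  (Z=1, W=3, Y=1, X=3) weight 1/240
  (Z=2, W=2, Y=0, X=1) weight 1/96
  (Z=2, W=2, Y=2, X=2) weight 1/64
  (Z=2, W=3, Y=0, X=1) weight 1/60
  (Z=2, W=3, Y=2, X=2) weight 1/80
  … 8 more
Group by X:
  weight(X=0) = 9/320
  weight(X=1) = 13/240
  weight(X=2) = 9/160
  weight(X=3) = 9/320
Total weight = 9/320 + 13/240 + 9/160 + 9/320 = 1/6
P(X=0 | obs) = 9/320 / 1/6 = 27/160
P(X=1 | obs) = 13/240 / 1/6 = 13/40
P(X=2 | obs) = 9/160 / 1/6 = 27/80
P(X=3 | obs) = 9/320 / 1/6 = 27/160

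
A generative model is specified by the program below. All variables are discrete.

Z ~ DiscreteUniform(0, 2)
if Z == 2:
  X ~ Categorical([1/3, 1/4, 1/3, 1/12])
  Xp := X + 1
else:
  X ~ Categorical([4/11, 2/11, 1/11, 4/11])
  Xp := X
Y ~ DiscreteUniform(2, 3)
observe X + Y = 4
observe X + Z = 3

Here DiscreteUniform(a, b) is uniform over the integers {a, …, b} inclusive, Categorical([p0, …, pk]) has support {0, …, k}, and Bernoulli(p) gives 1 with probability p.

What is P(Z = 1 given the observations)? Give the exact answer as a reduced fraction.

P(Z = 1 | obs) = 4/15

Enumerate traces; 2 have nonzero weight after conditioning:
  (Z=1, X=2, Y=2) weight 1/66
  (Z=2, X=1, Y=3) weight 1/24
Group by Z:
  weight(Z=1) = 1/66
  weight(Z=2) = 1/24
Total weight = 1/66 + 1/24 = 5/88
P(Z=1 | obs) = 1/66 / 5/88 = 4/15
P(Z=2 | obs) = 1/24 / 5/88 = 11/15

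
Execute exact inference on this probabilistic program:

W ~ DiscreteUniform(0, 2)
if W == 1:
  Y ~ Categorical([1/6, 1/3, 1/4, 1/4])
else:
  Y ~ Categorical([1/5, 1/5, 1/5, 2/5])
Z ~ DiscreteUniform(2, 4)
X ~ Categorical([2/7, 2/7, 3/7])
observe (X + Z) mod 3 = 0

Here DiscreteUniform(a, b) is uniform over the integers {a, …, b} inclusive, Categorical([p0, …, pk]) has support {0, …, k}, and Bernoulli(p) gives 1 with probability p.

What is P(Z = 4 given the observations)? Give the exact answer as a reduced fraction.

Enumerate traces; 36 have nonzero weight after conditioning:
  (W=0, Y=0, Z=2, X=1) weight 2/315
  (W=0, Y=0, Z=3, X=0) weight 2/315
  (W=0, Y=0, Z=4, X=2) weight 1/105
  (W=0, Y=1, Z=2, X=1) weight 2/315
  (W=0, Y=1, Z=3, X=0) weight 2/315
  (W=0, Y=1, Z=4, X=2) weight 1/105
  (W=0, Y=2, Z=2, X=1) weight 2/315
  (W=0, Y=2, Z=3, X=0) weight 2/315
  … 28 more
Group by Z:
  weight(Z=2) = 2/21
  weight(Z=3) = 2/21
  weight(Z=4) = 1/7
Total weight = 2/21 + 2/21 + 1/7 = 1/3
P(Z=2 | obs) = 2/21 / 1/3 = 2/7
P(Z=3 | obs) = 2/21 / 1/3 = 2/7
P(Z=4 | obs) = 1/7 / 1/3 = 3/7

P(Z = 4 | obs) = 3/7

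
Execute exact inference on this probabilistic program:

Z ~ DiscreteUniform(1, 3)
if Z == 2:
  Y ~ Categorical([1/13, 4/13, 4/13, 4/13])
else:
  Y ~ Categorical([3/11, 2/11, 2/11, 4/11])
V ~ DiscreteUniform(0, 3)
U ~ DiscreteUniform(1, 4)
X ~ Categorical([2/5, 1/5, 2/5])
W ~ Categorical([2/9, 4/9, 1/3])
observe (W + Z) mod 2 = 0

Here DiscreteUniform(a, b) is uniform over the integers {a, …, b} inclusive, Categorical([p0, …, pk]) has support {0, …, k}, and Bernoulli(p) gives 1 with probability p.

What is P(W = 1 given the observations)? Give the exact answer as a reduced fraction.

P(W = 1 | obs) = 8/13

Enumerate traces; 768 have nonzero weight after conditioning:
  (Z=1, Y=0, V=0, U=1, X=0, W=1) weight 1/990
  (Z=1, Y=0, V=0, U=1, X=1, W=1) weight 1/1980
  (Z=1, Y=0, V=0, U=1, X=2, W=1) weight 1/990
  (Z=1, Y=0, V=0, U=2, X=0, W=1) weight 1/990
  (Z=1, Y=0, V=0, U=2, X=1, W=1) weight 1/1980
  (Z=1, Y=0, V=0, U=2, X=2, W=1) weight 1/990
  (Z=1, Y=0, V=0, U=3, X=0, W=1) weight 1/990
  (Z=1, Y=0, V=0, U=3, X=1, W=1) weight 1/1980
  (Z=2, Y=0, V=0, U=1, X=0, W=0) weight 1/7020
  (Z=2, Y=0, V=0, U=1, X=0, W=2) weight 1/4680
  … 758 more
Group by W:
  weight(W=0) = 2/27
  weight(W=1) = 8/27
  weight(W=2) = 1/9
Total weight = 2/27 + 8/27 + 1/9 = 13/27
P(W=0 | obs) = 2/27 / 13/27 = 2/13
P(W=1 | obs) = 8/27 / 13/27 = 8/13
P(W=2 | obs) = 1/9 / 13/27 = 3/13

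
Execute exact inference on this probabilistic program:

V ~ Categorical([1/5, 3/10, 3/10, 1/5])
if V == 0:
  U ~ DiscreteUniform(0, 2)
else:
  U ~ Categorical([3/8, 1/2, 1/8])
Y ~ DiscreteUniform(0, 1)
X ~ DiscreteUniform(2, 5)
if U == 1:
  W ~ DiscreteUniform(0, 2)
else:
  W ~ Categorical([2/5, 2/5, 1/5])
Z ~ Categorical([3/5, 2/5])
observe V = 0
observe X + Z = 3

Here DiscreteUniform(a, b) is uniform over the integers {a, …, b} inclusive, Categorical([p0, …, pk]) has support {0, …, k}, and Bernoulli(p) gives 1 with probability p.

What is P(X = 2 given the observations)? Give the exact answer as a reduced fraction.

P(X = 2 | obs) = 2/5

Enumerate traces; 36 have nonzero weight after conditioning:
  (V=0, U=0, Y=0, X=2, W=0, Z=1) weight 1/750
  (V=0, U=0, Y=0, X=2, W=1, Z=1) weight 1/750
  (V=0, U=0, Y=0, X=2, W=2, Z=1) weight 1/1500
  (V=0, U=0, Y=0, X=3, W=0, Z=0) weight 1/500
  (V=0, U=0, Y=0, X=3, W=1, Z=0) weight 1/500
  (V=0, U=0, Y=0, X=3, W=2, Z=0) weight 1/1000
  (V=0, U=0, Y=1, X=2, W=0, Z=1) weight 1/750
  (V=0, U=0, Y=1, X=2, W=1, Z=1) weight 1/750
  … 28 more
Group by X:
  weight(X=2) = 1/50
  weight(X=3) = 3/100
Total weight = 1/50 + 3/100 = 1/20
P(X=2 | obs) = 1/50 / 1/20 = 2/5
P(X=3 | obs) = 3/100 / 1/20 = 3/5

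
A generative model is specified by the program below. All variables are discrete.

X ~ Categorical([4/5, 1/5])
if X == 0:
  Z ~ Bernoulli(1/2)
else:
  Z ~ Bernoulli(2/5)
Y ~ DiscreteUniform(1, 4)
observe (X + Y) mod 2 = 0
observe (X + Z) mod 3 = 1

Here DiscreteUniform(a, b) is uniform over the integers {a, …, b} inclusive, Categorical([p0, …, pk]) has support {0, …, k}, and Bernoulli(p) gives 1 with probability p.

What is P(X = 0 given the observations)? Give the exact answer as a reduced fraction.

Enumerate traces; 4 have nonzero weight after conditioning:
  (X=0, Z=1, Y=2) weight 1/10
  (X=0, Z=1, Y=4) weight 1/10
  (X=1, Z=0, Y=1) weight 3/100
  (X=1, Z=0, Y=3) weight 3/100
Group by X:
  weight(X=0) = 1/5
  weight(X=1) = 3/50
Total weight = 1/5 + 3/50 = 13/50
P(X=0 | obs) = 1/5 / 13/50 = 10/13
P(X=1 | obs) = 3/50 / 13/50 = 3/13

P(X = 0 | obs) = 10/13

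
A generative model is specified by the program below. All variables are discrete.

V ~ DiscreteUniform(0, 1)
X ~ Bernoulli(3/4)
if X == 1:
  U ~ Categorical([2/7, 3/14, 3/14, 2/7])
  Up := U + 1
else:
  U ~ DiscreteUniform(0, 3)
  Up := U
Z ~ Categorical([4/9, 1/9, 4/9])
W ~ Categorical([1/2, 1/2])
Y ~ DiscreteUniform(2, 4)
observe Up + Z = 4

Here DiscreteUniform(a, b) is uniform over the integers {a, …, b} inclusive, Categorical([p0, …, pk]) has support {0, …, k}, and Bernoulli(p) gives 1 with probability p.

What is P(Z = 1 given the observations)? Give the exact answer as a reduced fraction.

P(Z = 1 | obs) = 25/221

Enumerate traces; 60 have nonzero weight after conditioning:
  (V=0, X=0, U=2, Z=2, W=0, Y=2) weight 1/432
  (V=0, X=0, U=2, Z=2, W=0, Y=3) weight 1/432
  (V=0, X=0, U=2, Z=2, W=0, Y=4) weight 1/432
  (V=0, X=0, U=2, Z=2, W=1, Y=2) weight 1/432
  (V=0, X=0, U=2, Z=2, W=1, Y=3) weight 1/432
  (V=0, X=0, U=2, Z=2, W=1, Y=4) weight 1/432
  (V=0, X=0, U=3, Z=1, W=0, Y=2) weight 1/1728
  (V=0, X=0, U=3, Z=1, W=0, Y=3) weight 1/1728
  (V=0, X=1, U=3, Z=0, W=0, Y=2) weight 1/126
  … 51 more
Group by Z:
  weight(Z=0) = 2/21
  weight(Z=1) = 25/1008
  weight(Z=2) = 25/252
Total weight = 2/21 + 25/1008 + 25/252 = 221/1008
P(Z=0 | obs) = 2/21 / 221/1008 = 96/221
P(Z=1 | obs) = 25/1008 / 221/1008 = 25/221
P(Z=2 | obs) = 25/252 / 221/1008 = 100/221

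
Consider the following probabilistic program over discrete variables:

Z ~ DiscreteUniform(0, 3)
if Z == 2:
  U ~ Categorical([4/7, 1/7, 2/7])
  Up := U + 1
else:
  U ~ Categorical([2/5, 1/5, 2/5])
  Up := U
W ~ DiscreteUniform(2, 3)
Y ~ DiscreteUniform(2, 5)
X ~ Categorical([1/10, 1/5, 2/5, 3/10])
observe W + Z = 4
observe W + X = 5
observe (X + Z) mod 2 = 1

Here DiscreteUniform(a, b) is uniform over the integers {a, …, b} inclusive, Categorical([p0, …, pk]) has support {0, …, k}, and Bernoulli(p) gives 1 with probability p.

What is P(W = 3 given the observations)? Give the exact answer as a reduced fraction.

P(W = 3 | obs) = 4/7

Enumerate traces; 24 have nonzero weight after conditioning:
  (Z=1, U=0, W=3, Y=2, X=2) weight 1/200
  (Z=1, U=0, W=3, Y=3, X=2) weight 1/200
  (Z=1, U=0, W=3, Y=4, X=2) weight 1/200
  (Z=1, U=0, W=3, Y=5, X=2) weight 1/200
  (Z=1, U=1, W=3, Y=2, X=2) weight 1/400
  (Z=1, U=1, W=3, Y=3, X=2) weight 1/400
  (Z=1, U=1, W=3, Y=4, X=2) weight 1/400
  (Z=1, U=1, W=3, Y=5, X=2) weight 1/400
  (Z=2, U=0, W=2, Y=2, X=3) weight 3/560
  … 15 more
Group by W:
  weight(W=2) = 3/80
  weight(W=3) = 1/20
Total weight = 3/80 + 1/20 = 7/80
P(W=2 | obs) = 3/80 / 7/80 = 3/7
P(W=3 | obs) = 1/20 / 7/80 = 4/7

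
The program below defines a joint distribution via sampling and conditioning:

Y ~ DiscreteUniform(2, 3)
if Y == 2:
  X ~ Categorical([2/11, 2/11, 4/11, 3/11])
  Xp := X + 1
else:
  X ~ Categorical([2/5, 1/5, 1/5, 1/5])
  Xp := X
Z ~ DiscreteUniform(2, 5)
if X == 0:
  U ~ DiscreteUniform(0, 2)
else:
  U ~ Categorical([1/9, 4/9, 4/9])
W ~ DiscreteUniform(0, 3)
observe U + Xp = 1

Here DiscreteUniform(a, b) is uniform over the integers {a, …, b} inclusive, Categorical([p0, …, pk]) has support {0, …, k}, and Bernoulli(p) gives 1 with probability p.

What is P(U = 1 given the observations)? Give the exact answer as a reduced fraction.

P(U = 1 | obs) = 66/107

Enumerate traces; 48 have nonzero weight after conditioning:
  (Y=2, X=0, Z=2, U=0, W=0) weight 1/528
  (Y=2, X=0, Z=2, U=0, W=1) weight 1/528
  (Y=2, X=0, Z=2, U=0, W=2) weight 1/528
  (Y=2, X=0, Z=2, U=0, W=3) weight 1/528
  (Y=2, X=0, Z=3, U=0, W=0) weight 1/528
  (Y=2, X=0, Z=3, U=0, W=1) weight 1/528
  (Y=2, X=0, Z=3, U=0, W=2) weight 1/528
  (Y=2, X=0, Z=3, U=0, W=3) weight 1/528
  (Y=3, X=0, Z=2, U=1, W=0) weight 1/240
  … 39 more
Group by U:
  weight(U=0) = 41/990
  weight(U=1) = 1/15
Total weight = 41/990 + 1/15 = 107/990
P(U=0 | obs) = 41/990 / 107/990 = 41/107
P(U=1 | obs) = 1/15 / 107/990 = 66/107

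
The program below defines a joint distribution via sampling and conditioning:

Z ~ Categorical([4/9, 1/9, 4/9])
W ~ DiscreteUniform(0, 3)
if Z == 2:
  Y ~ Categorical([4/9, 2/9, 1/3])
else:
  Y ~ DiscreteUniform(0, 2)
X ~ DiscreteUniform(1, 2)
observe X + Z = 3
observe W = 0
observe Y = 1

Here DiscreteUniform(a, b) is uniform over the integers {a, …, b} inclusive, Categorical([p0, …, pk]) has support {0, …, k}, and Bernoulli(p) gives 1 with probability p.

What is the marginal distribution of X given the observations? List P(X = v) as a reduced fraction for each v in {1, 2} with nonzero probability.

P(X=1) = 8/11, P(X=2) = 3/11

Enumerate traces; 2 have nonzero weight after conditioning:
  (Z=1, W=0, Y=1, X=2) weight 1/216
  (Z=2, W=0, Y=1, X=1) weight 1/81
Group by X:
  weight(X=1) = 1/81
  weight(X=2) = 1/216
Total weight = 1/81 + 1/216 = 11/648
P(X=1 | obs) = 1/81 / 11/648 = 8/11
P(X=2 | obs) = 1/216 / 11/648 = 3/11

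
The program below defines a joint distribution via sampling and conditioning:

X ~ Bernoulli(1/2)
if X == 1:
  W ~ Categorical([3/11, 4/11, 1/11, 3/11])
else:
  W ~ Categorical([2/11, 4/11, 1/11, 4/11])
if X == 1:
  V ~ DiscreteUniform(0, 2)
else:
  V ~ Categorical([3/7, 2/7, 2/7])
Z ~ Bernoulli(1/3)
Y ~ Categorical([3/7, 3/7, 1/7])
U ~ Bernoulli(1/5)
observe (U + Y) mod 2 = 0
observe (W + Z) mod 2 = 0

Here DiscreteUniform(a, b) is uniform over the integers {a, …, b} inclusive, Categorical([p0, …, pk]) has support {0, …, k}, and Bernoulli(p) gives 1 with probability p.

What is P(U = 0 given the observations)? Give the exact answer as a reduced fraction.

P(U = 0 | obs) = 16/19

Enumerate traces; 72 have nonzero weight after conditioning:
  (X=0, W=0, V=0, Z=0, Y=0, U=0) weight 24/2695
  (X=0, W=0, V=0, Z=0, Y=1, U=1) weight 6/2695
  (X=0, W=0, V=0, Z=0, Y=2, U=0) weight 8/2695
  (X=0, W=0, V=1, Z=0, Y=0, U=0) weight 16/2695
  (X=0, W=0, V=1, Z=0, Y=1, U=1) weight 4/2695
  (X=0, W=0, V=1, Z=0, Y=2, U=0) weight 16/8085
  (X=0, W=0, V=2, Z=0, Y=0, U=0) weight 16/2695
  (X=0, W=0, V=2, Z=0, Y=1, U=1) weight 4/2695
  … 64 more
Group by U:
  weight(U=0) = 232/1155
  weight(U=1) = 29/770
Total weight = 232/1155 + 29/770 = 551/2310
P(U=0 | obs) = 232/1155 / 551/2310 = 16/19
P(U=1 | obs) = 29/770 / 551/2310 = 3/19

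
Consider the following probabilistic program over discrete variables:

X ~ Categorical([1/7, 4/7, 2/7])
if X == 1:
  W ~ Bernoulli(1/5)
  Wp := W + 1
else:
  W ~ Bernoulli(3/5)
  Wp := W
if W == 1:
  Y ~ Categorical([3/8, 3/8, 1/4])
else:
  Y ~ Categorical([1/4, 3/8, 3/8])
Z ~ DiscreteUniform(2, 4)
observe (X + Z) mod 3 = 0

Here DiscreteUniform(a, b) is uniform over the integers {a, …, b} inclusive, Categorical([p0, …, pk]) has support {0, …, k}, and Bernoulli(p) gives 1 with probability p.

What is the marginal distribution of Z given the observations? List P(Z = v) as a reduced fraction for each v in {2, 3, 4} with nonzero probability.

Enumerate traces; 18 have nonzero weight after conditioning:
  (X=0, W=0, Y=0, Z=3) weight 1/210
  (X=0, W=0, Y=1, Z=3) weight 1/140
  (X=0, W=0, Y=2, Z=3) weight 1/140
  (X=0, W=1, Y=0, Z=3) weight 3/280
  (X=0, W=1, Y=1, Z=3) weight 3/280
  (X=0, W=1, Y=2, Z=3) weight 1/140
  (X=1, W=0, Y=0, Z=2) weight 4/105
  (X=1, W=0, Y=1, Z=2) weight 2/35
  (X=2, W=0, Y=0, Z=4) weight 1/105
  … 9 more
Group by Z:
  weight(Z=2) = 4/21
  weight(Z=3) = 1/21
  weight(Z=4) = 2/21
Total weight = 4/21 + 1/21 + 2/21 = 1/3
P(Z=2 | obs) = 4/21 / 1/3 = 4/7
P(Z=3 | obs) = 1/21 / 1/3 = 1/7
P(Z=4 | obs) = 2/21 / 1/3 = 2/7

P(Z=2) = 4/7, P(Z=3) = 1/7, P(Z=4) = 2/7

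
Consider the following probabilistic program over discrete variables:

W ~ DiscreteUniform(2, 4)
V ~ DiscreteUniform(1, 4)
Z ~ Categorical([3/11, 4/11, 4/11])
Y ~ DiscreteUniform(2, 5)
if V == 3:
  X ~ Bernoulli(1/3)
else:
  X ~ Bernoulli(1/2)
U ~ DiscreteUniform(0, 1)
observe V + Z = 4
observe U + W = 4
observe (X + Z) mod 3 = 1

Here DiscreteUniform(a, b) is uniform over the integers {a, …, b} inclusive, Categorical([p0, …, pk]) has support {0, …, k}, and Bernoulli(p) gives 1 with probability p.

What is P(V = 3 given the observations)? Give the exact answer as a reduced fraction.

Enumerate traces; 16 have nonzero weight after conditioning:
  (W=3, V=3, Z=1, Y=2, X=0, U=1) weight 1/396
  (W=3, V=3, Z=1, Y=3, X=0, U=1) weight 1/396
  (W=3, V=3, Z=1, Y=4, X=0, U=1) weight 1/396
  (W=3, V=3, Z=1, Y=5, X=0, U=1) weight 1/396
  (W=3, V=4, Z=0, Y=2, X=1, U=1) weight 1/704
  (W=3, V=4, Z=0, Y=3, X=1, U=1) weight 1/704
  (W=3, V=4, Z=0, Y=4, X=1, U=1) weight 1/704
  (W=3, V=4, Z=0, Y=5, X=1, U=1) weight 1/704
  … 8 more
Group by V:
  weight(V=3) = 2/99
  weight(V=4) = 1/88
Total weight = 2/99 + 1/88 = 25/792
P(V=3 | obs) = 2/99 / 25/792 = 16/25
P(V=4 | obs) = 1/88 / 25/792 = 9/25

P(V = 3 | obs) = 16/25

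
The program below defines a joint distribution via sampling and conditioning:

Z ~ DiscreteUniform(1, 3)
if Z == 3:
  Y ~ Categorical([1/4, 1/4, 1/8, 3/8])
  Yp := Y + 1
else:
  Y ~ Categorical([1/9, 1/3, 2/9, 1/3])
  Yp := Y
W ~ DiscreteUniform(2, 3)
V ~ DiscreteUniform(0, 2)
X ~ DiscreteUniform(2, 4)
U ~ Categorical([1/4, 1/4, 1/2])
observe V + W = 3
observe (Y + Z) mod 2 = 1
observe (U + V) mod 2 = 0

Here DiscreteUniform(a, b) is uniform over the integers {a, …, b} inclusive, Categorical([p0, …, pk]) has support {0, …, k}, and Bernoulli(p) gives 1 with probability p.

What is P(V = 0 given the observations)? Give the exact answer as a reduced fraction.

Enumerate traces; 54 have nonzero weight after conditioning:
  (Z=1, Y=0, W=2, V=1, X=2, U=1) weight 1/1944
  (Z=1, Y=0, W=2, V=1, X=3, U=1) weight 1/1944
  (Z=1, Y=0, W=2, V=1, X=4, U=1) weight 1/1944
  (Z=1, Y=0, W=3, V=0, X=2, U=0) weight 1/1944
  (Z=1, Y=0, W=3, V=0, X=2, U=2) weight 1/972
  (Z=1, Y=0, W=3, V=0, X=3, U=0) weight 1/1944
  (Z=1, Y=0, W=3, V=0, X=3, U=2) weight 1/972
  (Z=1, Y=0, W=3, V=0, X=4, U=0) weight 1/1944
  … 46 more
Group by V:
  weight(V=0) = 11/192
  weight(V=1) = 11/576
Total weight = 11/192 + 11/576 = 11/144
P(V=0 | obs) = 11/192 / 11/144 = 3/4
P(V=1 | obs) = 11/576 / 11/144 = 1/4

P(V = 0 | obs) = 3/4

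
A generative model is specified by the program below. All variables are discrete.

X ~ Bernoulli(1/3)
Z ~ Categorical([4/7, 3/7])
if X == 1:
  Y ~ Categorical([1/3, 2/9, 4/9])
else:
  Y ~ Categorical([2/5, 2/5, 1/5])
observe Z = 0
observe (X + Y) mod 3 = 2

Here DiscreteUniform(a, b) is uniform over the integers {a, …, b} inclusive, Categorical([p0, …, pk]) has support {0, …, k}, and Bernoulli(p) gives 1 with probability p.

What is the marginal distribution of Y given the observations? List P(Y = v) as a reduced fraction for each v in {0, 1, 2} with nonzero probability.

P(Y=1) = 5/14, P(Y=2) = 9/14

Enumerate traces; 2 have nonzero weight after conditioning:
  (X=0, Z=0, Y=2) weight 8/105
  (X=1, Z=0, Y=1) weight 8/189
Group by Y:
  weight(Y=1) = 8/189
  weight(Y=2) = 8/105
Total weight = 8/189 + 8/105 = 16/135
P(Y=1 | obs) = 8/189 / 16/135 = 5/14
P(Y=2 | obs) = 8/105 / 16/135 = 9/14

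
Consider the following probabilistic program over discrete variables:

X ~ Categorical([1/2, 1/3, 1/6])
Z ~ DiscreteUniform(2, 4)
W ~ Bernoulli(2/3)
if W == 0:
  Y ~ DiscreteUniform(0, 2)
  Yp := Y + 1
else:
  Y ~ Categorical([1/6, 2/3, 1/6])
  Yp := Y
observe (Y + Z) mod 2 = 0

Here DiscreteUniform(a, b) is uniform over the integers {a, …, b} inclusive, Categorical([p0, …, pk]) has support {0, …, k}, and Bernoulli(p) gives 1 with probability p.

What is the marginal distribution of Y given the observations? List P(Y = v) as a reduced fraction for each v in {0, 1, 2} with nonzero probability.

P(Y=0) = 4/13, P(Y=1) = 5/13, P(Y=2) = 4/13

Enumerate traces; 30 have nonzero weight after conditioning:
  (X=0, Z=2, W=0, Y=0) weight 1/54
  (X=0, Z=2, W=0, Y=2) weight 1/54
  (X=0, Z=2, W=1, Y=0) weight 1/54
  (X=0, Z=2, W=1, Y=2) weight 1/54
  (X=0, Z=3, W=0, Y=1) weight 1/54
  (X=0, Z=3, W=1, Y=1) weight 2/27
  (X=0, Z=4, W=0, Y=0) weight 1/54
  (X=0, Z=4, W=0, Y=2) weight 1/54
  … 22 more
Group by Y:
  weight(Y=0) = 4/27
  weight(Y=1) = 5/27
  weight(Y=2) = 4/27
Total weight = 4/27 + 5/27 + 4/27 = 13/27
P(Y=0 | obs) = 4/27 / 13/27 = 4/13
P(Y=1 | obs) = 5/27 / 13/27 = 5/13
P(Y=2 | obs) = 4/27 / 13/27 = 4/13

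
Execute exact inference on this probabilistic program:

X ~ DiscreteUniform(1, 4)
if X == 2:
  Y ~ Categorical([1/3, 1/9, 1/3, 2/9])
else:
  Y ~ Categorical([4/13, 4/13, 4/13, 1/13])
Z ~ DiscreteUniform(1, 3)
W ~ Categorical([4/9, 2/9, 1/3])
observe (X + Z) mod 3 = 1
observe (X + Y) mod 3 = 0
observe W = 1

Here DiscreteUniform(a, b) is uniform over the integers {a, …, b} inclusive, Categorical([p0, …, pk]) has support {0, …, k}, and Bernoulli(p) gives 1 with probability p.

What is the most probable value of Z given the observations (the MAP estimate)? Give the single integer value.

Enumerate traces; 5 have nonzero weight after conditioning:
  (X=1, Y=2, Z=3, W=1) weight 2/351
  (X=2, Y=1, Z=2, W=1) weight 1/486
  (X=3, Y=0, Z=1, W=1) weight 2/351
  (X=3, Y=3, Z=1, W=1) weight 1/702
  (X=4, Y=2, Z=3, W=1) weight 2/351
Group by Z:
  weight(Z=1) = 5/702
  weight(Z=2) = 1/486
  weight(Z=3) = 4/351
Total weight = 5/702 + 1/486 + 4/351 = 5/243
P(Z=1 | obs) = 5/702 / 5/243 = 9/26
P(Z=2 | obs) = 1/486 / 5/243 = 1/10
P(Z=3 | obs) = 4/351 / 5/243 = 36/65
argmax = 3

argmax_v P(Z = v | obs) = 3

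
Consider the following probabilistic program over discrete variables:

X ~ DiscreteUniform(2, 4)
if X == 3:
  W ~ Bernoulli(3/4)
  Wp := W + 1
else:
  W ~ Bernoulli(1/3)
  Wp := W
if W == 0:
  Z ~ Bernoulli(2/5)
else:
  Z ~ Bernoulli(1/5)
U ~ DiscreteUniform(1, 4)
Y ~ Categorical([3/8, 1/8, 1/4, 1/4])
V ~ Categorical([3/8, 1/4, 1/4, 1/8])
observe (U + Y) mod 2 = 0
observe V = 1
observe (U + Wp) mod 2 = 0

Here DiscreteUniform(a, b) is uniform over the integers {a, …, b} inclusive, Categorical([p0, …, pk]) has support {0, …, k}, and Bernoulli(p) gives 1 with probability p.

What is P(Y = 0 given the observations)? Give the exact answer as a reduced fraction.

Enumerate traces; 48 have nonzero weight after conditioning:
  (X=2, W=0, Z=0, U=2, Y=0, V=1) weight 1/320
  (X=2, W=0, Z=0, U=2, Y=2, V=1) weight 1/480
  (X=2, W=0, Z=0, U=4, Y=0, V=1) weight 1/320
  (X=2, W=0, Z=0, U=4, Y=2, V=1) weight 1/480
  (X=2, W=0, Z=1, U=2, Y=0, V=1) weight 1/480
  (X=2, W=0, Z=1, U=2, Y=2, V=1) weight 1/720
  (X=2, W=0, Z=1, U=4, Y=0, V=1) weight 1/480
  (X=2, W=0, Z=1, U=4, Y=2, V=1) weight 1/720
  (X=2, W=1, Z=0, U=1, Y=1, V=1) weight 1/1440
  (X=2, W=1, Z=0, U=1, Y=3, V=1) weight 1/720
  … 38 more
Group by Y:
  weight(Y=0) = 25/768
  weight(Y=1) = 11/2304
  weight(Y=2) = 25/1152
  weight(Y=3) = 11/1152
Total weight = 25/768 + 11/2304 + 25/1152 + 11/1152 = 79/1152
P(Y=0 | obs) = 25/768 / 79/1152 = 75/158
P(Y=1 | obs) = 11/2304 / 79/1152 = 11/158
P(Y=2 | obs) = 25/1152 / 79/1152 = 25/79
P(Y=3 | obs) = 11/1152 / 79/1152 = 11/79

P(Y = 0 | obs) = 75/158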